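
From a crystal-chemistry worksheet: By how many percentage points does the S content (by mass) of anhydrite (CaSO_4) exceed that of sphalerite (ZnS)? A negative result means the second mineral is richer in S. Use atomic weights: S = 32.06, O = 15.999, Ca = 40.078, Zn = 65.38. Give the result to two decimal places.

M(CaSO_4) = 136.134 g/mol, so wt% S = 32.060/136.134 × 100 = 23.55%.
M(ZnS) = 97.440 g/mol, so wt% S = 32.060/97.440 × 100 = 32.90%.
23.55 − 32.90 = -9.35 pp.

-9.35 percentage points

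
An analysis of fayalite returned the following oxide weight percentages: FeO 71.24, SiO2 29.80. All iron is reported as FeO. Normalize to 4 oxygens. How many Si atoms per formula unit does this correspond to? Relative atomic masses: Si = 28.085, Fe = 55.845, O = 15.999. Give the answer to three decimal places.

1.000 Si apfu

FeO: 71.24/71.844 = 0.99159 mol → 0.99159 mol Fe, 0.99159 mol O.
SiO2: 29.80/60.083 = 0.49598 mol → 0.49598 mol Si, 0.99196 mol O.
Total oxygen = 1.98355 mol. Normalization factor = 4/1.98355 = 2.01659.
Si per 4 O = 0.49598 × 2.01659 = 1.000.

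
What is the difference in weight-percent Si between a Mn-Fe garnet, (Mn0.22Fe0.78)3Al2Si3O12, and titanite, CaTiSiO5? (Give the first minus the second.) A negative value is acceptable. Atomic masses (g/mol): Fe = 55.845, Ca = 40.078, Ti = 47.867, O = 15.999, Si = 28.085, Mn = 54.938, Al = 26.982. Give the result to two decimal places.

2.62 percentage points

First mineral: 84.255 g Si in 497.143 g formula = 16.95 wt% Si.
Second mineral: 28.085 g Si in 196.025 g formula = 14.33 wt% Si.
16.95% − 14.33% gives a difference of 2.62 percentage points.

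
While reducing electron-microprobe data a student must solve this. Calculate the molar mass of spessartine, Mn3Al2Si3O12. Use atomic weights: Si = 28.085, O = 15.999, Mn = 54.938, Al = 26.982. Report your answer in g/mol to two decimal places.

M = 3*54.938 + 2*26.982 + 3*28.085 + 12*15.999

495.02 g/mol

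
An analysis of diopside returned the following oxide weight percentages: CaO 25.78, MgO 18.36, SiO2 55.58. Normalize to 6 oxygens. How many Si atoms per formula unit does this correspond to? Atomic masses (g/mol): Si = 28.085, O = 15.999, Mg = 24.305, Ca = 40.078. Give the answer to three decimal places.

25.78 wt% CaO ÷ 56.077 g/mol = 0.45973 mol, giving 0.45973 Ca and 0.45973 O.
18.36 wt% MgO ÷ 40.304 g/mol = 0.45554 mol, giving 0.45554 Mg and 0.45554 O.
55.58 wt% SiO2 ÷ 60.083 g/mol = 0.92505 mol, giving 0.92505 Si and 1.85010 O.
Oxygen sums to 2.76537; scaling by 6/2.76537 = 2.16969 puts the formula on 6 O.
Si: 0.92505 × 2.16969 = 2.007 atoms per formula unit.

2.007 Si apfu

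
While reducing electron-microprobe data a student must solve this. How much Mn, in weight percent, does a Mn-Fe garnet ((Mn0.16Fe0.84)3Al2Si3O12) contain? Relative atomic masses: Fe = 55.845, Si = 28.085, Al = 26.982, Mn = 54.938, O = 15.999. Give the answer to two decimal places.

Formula mass = 0.48·54.938 + 2.52·55.845 + 2·26.982 + 3·28.085 + 12·15.999 = 497.307 g/mol, of which 26.370 g is Mn.
So Mn makes up 26.370/497.307 = 0.0530 of the mass, i.e. 5.30%.

5.30 weight percent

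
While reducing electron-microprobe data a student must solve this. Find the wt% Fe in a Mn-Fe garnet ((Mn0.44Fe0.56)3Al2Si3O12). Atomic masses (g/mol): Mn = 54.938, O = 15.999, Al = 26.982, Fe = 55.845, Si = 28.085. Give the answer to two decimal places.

18.89 weight percent

Formula mass = 1.32·54.938 + 1.68·55.845 + 2·26.982 + 3·28.085 + 12·15.999 = 496.545 g/mol, of which 93.820 g is Fe.
So Fe makes up 93.820/496.545 = 0.1889 of the mass, i.e. 18.89%.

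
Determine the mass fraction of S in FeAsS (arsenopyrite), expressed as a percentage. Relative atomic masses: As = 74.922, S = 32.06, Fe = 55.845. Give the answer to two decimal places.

19.69 wt%

Formula mass = 1*55.845 + 1*74.922 + 1*32.06 = 162.827 g/mol, of which 32.060 g is S.
So S makes up 32.060/162.827 = 0.1969 of the mass, i.e. 19.69%.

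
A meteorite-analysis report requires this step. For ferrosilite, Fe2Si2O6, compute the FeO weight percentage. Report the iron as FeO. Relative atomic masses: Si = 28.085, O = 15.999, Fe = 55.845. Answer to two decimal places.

M(Fe2Si2O6) = 263.854 g/mol; M(FeO) = 71.844 g/mol.
Moles FeO per formula unit = 2 Fe ÷ 1 = 2.0000.
FeO fraction = (2.0000 × 71.844) / 263.854 = 143.688/263.854 = 0.5446.

54.46 wt%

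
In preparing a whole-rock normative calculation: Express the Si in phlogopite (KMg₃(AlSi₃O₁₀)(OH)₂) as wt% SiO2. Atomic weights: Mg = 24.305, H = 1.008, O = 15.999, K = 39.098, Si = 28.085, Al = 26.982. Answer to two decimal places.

43.20 wt%

Molar mass of KMg₃(AlSi₃O₁₀)(OH)₂ = 1·39.098 + 3·24.305 + 1·26.982 + 3·28.085 + 12·15.999 + 2·1.008 = 417.254 g/mol.
Each formula unit contains 3 Si, equivalent to 3/1 = 3.0000 mol SiO2.
M(SiO2) = 1×28.085 + 2×15.999 = 60.083 g/mol.
Mass of SiO2 per formula unit = 3.0000 × 60.083 = 180.249 g.
SiO2 wt% = 180.249 / 417.254 × 100 = 43.20%.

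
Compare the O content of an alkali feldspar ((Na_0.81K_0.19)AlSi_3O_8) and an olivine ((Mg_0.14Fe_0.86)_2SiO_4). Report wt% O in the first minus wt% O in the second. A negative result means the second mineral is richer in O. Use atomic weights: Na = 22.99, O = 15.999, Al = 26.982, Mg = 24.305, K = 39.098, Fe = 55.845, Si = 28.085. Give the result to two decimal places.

15.42 percentage points

First mineral: 127.992 g O in 265.280 g formula = 48.25 wt% O.
Second mineral: 63.996 g O in 194.940 g formula = 32.83 wt% O.
48.25% − 32.83% gives a difference of 15.42 percentage points.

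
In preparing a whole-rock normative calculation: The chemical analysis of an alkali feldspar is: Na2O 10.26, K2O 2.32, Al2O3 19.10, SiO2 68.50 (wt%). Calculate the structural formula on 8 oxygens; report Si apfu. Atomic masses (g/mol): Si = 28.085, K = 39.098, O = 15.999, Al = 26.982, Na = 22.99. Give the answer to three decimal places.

3.008 Si apfu

Na2O (M=61.979): mol = 0.16554; Na = 0.33108, O = 0.16554.
K2O (M=94.195): mol = 0.02463; K = 0.04926, O = 0.02463.
Al2O3 (M=101.961): mol = 0.18733; Al = 0.37466, O = 0.56199.
SiO2 (M=60.083): mol = 1.14009; Si = 1.14009, O = 2.28018.
ΣO = 3.03234; factor = 8/ΣO = 2.63823.
Si apfu = 1.14009 × 2.63823 = 3.008.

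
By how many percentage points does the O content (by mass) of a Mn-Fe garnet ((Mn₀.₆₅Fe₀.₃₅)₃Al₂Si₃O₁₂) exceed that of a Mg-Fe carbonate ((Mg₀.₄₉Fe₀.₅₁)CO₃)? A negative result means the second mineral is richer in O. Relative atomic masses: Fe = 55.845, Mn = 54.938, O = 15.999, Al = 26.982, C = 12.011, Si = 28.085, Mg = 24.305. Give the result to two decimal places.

-9.10 percentage points

First mineral: 191.988 g O in 495.973 g formula = 38.71 wt% O.
Second mineral: 47.997 g O in 100.398 g formula = 47.81 wt% O.
38.71% − 47.81% gives a difference of -9.10 percentage points.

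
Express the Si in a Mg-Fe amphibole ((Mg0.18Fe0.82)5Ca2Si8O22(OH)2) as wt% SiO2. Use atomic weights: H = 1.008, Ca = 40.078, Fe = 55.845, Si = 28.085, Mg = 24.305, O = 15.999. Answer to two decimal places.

M((Mg0.18Fe0.82)5Ca2Si8O22(OH)2) = 941.667 g/mol; M(SiO2) = 60.083 g/mol.
Moles SiO2 per formula unit = 8 Si ÷ 1 = 8.0000.
SiO2 fraction = (8.0000 × 60.083) / 941.667 = 480.664/941.667 = 0.5104.

51.04 wt%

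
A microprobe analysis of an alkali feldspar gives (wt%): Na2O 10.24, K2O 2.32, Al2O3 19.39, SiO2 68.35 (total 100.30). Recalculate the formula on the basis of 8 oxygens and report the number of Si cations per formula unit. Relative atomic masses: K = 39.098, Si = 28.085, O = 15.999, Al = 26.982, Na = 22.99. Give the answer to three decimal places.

2.998 Si apfu

Na2O (M=61.979): mol = 0.16522; Na = 0.33044, O = 0.16522.
K2O (M=94.195): mol = 0.02463; K = 0.04926, O = 0.02463.
Al2O3 (M=101.961): mol = 0.19017; Al = 0.38034, O = 0.57051.
SiO2 (M=60.083): mol = 1.13759; Si = 1.13759, O = 2.27518.
ΣO = 3.03554; factor = 8/ΣO = 2.63545.
Si apfu = 1.13759 × 2.63545 = 2.998.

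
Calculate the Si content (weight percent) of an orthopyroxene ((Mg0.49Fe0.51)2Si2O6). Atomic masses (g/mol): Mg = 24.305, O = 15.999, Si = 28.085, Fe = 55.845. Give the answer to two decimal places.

Molar mass of (Mg0.49Fe0.51)2Si2O6: 0.98*24.305 + 1.02*55.845 + 2*28.085 + 6*15.999 = 232.945 g/mol.
Mass of Si per formula unit: 2 × 28.085 = 56.170 g.
Weight fraction Si = 56.170 / 232.945 = 0.2411.

24.11 weight percent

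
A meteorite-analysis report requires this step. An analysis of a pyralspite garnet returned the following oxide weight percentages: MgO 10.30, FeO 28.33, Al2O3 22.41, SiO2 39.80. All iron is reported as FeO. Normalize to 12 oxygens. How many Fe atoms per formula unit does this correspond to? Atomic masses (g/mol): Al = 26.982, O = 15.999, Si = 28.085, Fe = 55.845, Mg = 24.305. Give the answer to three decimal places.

10.30 wt% MgO ÷ 40.304 g/mol = 0.25556 mol, giving 0.25556 Mg and 0.25556 O.
28.33 wt% FeO ÷ 71.844 g/mol = 0.39433 mol, giving 0.39433 Fe and 0.39433 O.
22.41 wt% Al2O3 ÷ 101.961 g/mol = 0.21979 mol, giving 0.43958 Al and 0.65937 O.
39.80 wt% SiO2 ÷ 60.083 g/mol = 0.66242 mol, giving 0.66242 Si and 1.32484 O.
Oxygen sums to 2.63410; scaling by 12/2.63410 = 4.55564 puts the formula on 12 O.
Fe: 0.39433 × 4.55564 = 1.796 atoms per formula unit.

1.796 Fe apfu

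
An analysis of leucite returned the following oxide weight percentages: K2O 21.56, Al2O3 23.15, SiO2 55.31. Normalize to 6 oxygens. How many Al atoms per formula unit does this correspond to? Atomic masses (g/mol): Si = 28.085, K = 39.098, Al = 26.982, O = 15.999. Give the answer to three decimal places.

K2O (M=94.195): mol = 0.22889; K = 0.45778, O = 0.22889.
Al2O3 (M=101.961): mol = 0.22705; Al = 0.45410, O = 0.68115.
SiO2 (M=60.083): mol = 0.92056; Si = 0.92056, O = 1.84112.
ΣO = 2.75116; factor = 6/ΣO = 2.18090.
Al apfu = 0.45410 × 2.18090 = 0.990.

0.990 Al apfu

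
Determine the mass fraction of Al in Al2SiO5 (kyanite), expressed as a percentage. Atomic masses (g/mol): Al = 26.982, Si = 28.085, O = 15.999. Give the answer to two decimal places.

Formula mass = 2·26.982 + 1·28.085 + 5·15.999 = 162.044 g/mol, of which 53.964 g is Al.
So Al makes up 53.964/162.044 = 0.3330 of the mass, i.e. 33.30%.

33.30 mass %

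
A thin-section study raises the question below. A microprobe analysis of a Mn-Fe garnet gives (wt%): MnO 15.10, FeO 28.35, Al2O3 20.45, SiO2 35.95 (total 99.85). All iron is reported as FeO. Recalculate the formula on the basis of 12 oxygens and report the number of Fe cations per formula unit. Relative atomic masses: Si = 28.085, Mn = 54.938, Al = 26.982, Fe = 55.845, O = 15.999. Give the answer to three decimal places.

1.968 Fe apfu

MnO (M=70.937): mol = 0.21286; Mn = 0.21286, O = 0.21286.
FeO (M=71.844): mol = 0.39460; Fe = 0.39460, O = 0.39460.
Al2O3 (M=101.961): mol = 0.20057; Al = 0.40114, O = 0.60171.
SiO2 (M=60.083): mol = 0.59834; Si = 0.59834, O = 1.19668.
ΣO = 2.40585; factor = 12/ΣO = 4.98784.
Fe apfu = 0.39460 × 4.98784 = 1.968.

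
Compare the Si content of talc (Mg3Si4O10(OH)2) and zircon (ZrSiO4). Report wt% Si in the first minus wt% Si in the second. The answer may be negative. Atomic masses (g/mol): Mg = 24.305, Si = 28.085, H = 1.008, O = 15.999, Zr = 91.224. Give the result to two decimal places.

14.30 percentage points

First mineral: 112.340 g Si in 379.259 g formula = 29.62 wt% Si.
Second mineral: 28.085 g Si in 183.305 g formula = 15.32 wt% Si.
29.62% − 15.32% gives a difference of 14.30 percentage points.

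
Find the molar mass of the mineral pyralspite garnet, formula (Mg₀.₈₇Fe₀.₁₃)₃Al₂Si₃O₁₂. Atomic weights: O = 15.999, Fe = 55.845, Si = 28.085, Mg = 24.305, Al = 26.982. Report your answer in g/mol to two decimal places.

415.42 g/mol

The formula mass is the sum 2.61×24.305 + 0.39×55.845 + 2×26.982 + 3×28.085 + 12×15.999.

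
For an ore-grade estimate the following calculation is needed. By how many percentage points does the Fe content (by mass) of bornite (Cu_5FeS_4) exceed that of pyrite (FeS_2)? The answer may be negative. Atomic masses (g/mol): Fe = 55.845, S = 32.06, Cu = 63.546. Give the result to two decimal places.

-35.42 percentage points

First mineral: 55.845 g Fe in 501.815 g formula = 11.13 wt% Fe.
Second mineral: 55.845 g Fe in 119.965 g formula = 46.55 wt% Fe.
11.13% − 46.55% gives a difference of -35.42 percentage points.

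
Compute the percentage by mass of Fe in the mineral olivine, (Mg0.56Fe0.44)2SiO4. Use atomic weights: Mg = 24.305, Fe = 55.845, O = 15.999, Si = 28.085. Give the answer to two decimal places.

29.17 mass %

Molar mass of (Mg0.56Fe0.44)2SiO4: 1.12*24.305 + 0.88*55.845 + 1*28.085 + 4*15.999 = 168.446 g/mol.
Mass of Fe per formula unit: 0.88 × 55.845 = 49.144 g.
Weight fraction Fe = 49.144 / 168.446 = 0.2917.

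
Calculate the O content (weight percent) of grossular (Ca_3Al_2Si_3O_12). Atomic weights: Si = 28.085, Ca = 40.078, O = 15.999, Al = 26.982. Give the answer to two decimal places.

42.62 weight percent

Molar mass of Ca_3Al_2Si_3O_12: 3×40.078 + 2×26.982 + 3×28.085 + 12×15.999 = 450.441 g/mol.
Mass of O per formula unit: 12 × 15.999 = 191.988 g.
Weight fraction O = 191.988 / 450.441 = 0.4262.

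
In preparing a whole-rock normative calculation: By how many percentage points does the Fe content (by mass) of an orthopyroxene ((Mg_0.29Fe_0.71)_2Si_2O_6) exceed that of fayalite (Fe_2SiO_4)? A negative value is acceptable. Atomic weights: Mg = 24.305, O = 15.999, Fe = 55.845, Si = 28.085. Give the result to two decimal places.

-22.52 percentage points

M((Mg_0.29Fe_0.71)_2Si_2O_6) = 245.561 g/mol, so wt% Fe = 79.300/245.561 × 100 = 32.29%.
M(Fe_2SiO_4) = 203.771 g/mol, so wt% Fe = 111.690/203.771 × 100 = 54.81%.
32.29 − 54.81 = -22.52 pp.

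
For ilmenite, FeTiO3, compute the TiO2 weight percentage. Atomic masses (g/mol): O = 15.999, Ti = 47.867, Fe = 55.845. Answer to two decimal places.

M(FeTiO3) = 151.709 g/mol; M(TiO2) = 79.865 g/mol.
Moles TiO2 per formula unit = 1 Ti ÷ 1 = 1.0000.
TiO2 fraction = (1.0000 × 79.865) / 151.709 = 79.865/151.709 = 0.5264.

52.64 wt%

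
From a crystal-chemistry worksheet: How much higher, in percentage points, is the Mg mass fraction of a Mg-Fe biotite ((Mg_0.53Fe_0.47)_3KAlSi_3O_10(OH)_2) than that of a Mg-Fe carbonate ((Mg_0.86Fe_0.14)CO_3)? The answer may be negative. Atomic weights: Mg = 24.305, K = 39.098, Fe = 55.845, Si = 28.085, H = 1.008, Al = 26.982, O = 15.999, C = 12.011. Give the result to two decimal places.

-15.19 percentage points

First mineral: 38.645 g Mg in 461.725 g formula = 8.37 wt% Mg.
Second mineral: 20.902 g Mg in 88.729 g formula = 23.56 wt% Mg.
8.37% − 23.56% gives a difference of -15.19 percentage points.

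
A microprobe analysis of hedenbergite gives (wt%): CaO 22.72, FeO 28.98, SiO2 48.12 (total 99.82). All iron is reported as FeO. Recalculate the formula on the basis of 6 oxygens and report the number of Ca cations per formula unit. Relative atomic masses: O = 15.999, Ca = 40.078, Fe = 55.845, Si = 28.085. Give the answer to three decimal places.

1.009 Ca apfu

CaO: 22.72/56.077 = 0.40516 mol → 0.40516 mol Ca, 0.40516 mol O.
FeO: 28.98/71.844 = 0.40337 mol → 0.40337 mol Fe, 0.40337 mol O.
SiO2: 48.12/60.083 = 0.80089 mol → 0.80089 mol Si, 1.60178 mol O.
Total oxygen = 2.41031 mol. Normalization factor = 6/2.41031 = 2.48931.
Ca per 6 O = 0.40516 × 2.48931 = 1.009.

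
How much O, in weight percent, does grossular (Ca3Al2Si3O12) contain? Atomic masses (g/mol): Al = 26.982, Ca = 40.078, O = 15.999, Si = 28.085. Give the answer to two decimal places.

42.62 weight percent

Formula mass = 3*40.078 + 2*26.982 + 3*28.085 + 12*15.999 = 450.441 g/mol, of which 191.988 g is O.
So O makes up 191.988/450.441 = 0.4262 of the mass, i.e. 42.62%.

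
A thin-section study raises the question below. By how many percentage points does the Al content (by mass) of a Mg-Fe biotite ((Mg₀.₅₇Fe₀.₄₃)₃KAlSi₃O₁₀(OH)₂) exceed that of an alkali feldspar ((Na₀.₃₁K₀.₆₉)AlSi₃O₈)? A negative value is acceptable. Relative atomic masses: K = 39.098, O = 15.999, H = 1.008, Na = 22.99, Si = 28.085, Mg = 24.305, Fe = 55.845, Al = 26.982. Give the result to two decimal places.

-3.98 percentage points

Al in (Mg₀.₅₇Fe₀.₄₃)₃KAlSi₃O₁₀(OH)₂: molar mass 457.941 g/mol; 1×26.982 = 26.982 g → 5.89 wt%.
Al in (Na₀.₃₁K₀.₆₉)AlSi₃O₈: molar mass 273.334 g/mol; 1×26.982 = 26.982 g → 9.87 wt%.
Difference = 5.89 − 9.87 = -3.98 percentage points.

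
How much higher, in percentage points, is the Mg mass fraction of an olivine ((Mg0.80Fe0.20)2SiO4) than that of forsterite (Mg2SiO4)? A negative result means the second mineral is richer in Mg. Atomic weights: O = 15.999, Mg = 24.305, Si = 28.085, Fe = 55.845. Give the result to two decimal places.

M((Mg0.80Fe0.20)2SiO4) = 153.307 g/mol, so wt% Mg = 38.888/153.307 × 100 = 25.37%.
M(Mg2SiO4) = 140.691 g/mol, so wt% Mg = 48.610/140.691 × 100 = 34.55%.
25.37 − 34.55 = -9.18 pp.

-9.18 percentage points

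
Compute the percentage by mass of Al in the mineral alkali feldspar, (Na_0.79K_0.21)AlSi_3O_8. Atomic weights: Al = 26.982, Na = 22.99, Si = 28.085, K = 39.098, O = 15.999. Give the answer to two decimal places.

10.16 weight percent

Formula mass = 0.79×22.99 + 0.21×39.098 + 1×26.982 + 3×28.085 + 8×15.999 = 265.602 g/mol, of which 26.982 g is Al.
So Al makes up 26.982/265.602 = 0.1016 of the mass, i.e. 10.16%.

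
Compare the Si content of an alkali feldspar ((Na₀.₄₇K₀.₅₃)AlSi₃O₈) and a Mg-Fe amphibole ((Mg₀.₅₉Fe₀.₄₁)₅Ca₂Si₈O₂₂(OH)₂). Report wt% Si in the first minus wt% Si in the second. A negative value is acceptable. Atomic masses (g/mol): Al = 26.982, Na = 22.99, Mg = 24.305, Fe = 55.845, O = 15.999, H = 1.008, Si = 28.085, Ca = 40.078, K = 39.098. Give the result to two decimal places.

5.50 percentage points

Si in (Na₀.₄₇K₀.₅₃)AlSi₃O₈: molar mass 270.756 g/mol; 3×28.085 = 84.255 g → 31.12 wt%.
Si in (Mg₀.₅₉Fe₀.₄₁)₅Ca₂Si₈O₂₂(OH)₂: molar mass 877.010 g/mol; 8×28.085 = 224.680 g → 25.62 wt%.
Difference = 31.12 − 25.62 = 5.50 percentage points.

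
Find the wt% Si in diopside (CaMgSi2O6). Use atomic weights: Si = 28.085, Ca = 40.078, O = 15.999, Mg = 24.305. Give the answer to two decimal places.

Formula mass = 1·40.078 + 1·24.305 + 2·28.085 + 6·15.999 = 216.547 g/mol, of which 56.170 g is Si.
So Si makes up 56.170/216.547 = 0.2594 of the mass, i.e. 25.94%.

25.94 wt%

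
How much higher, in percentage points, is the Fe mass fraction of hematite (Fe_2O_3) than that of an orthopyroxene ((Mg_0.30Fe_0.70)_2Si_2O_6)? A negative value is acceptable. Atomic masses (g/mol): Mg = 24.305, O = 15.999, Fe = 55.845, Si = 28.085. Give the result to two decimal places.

38.02 percentage points

M(Fe_2O_3) = 159.687 g/mol, so wt% Fe = 111.690/159.687 × 100 = 69.94%.
M((Mg_0.30Fe_0.70)_2Si_2O_6) = 244.930 g/mol, so wt% Fe = 78.183/244.930 × 100 = 31.92%.
69.94 − 31.92 = 38.02 pp.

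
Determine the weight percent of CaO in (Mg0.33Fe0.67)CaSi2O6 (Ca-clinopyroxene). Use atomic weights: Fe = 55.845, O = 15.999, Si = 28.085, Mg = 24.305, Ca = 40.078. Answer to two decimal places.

M((Mg0.33Fe0.67)CaSi2O6) = 237.679 g/mol; M(CaO) = 56.077 g/mol.
Moles CaO per formula unit = 1 Ca ÷ 1 = 1.0000.
CaO fraction = (1.0000 × 56.077) / 237.679 = 56.077/237.679 = 0.2359.

23.59 wt%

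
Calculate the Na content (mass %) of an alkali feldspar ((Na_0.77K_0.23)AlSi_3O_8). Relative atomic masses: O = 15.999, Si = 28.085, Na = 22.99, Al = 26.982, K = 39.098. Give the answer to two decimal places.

M((Na_0.77K_0.23)AlSi_3O_8) = 265.924 g/mol.
Na contributes 0.77 × 22.99 = 17.702 g per mole.
17.702/265.924 = 0.0666 → 6.66%.

6.66 mass %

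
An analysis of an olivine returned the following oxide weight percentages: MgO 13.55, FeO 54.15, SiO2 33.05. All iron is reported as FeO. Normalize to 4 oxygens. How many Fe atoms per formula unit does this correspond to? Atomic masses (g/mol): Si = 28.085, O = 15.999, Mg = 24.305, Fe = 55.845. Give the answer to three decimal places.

1.377 Fe apfu

MgO (M=40.304): mol = 0.33619; Mg = 0.33619, O = 0.33619.
FeO (M=71.844): mol = 0.75372; Fe = 0.75372, O = 0.75372.
SiO2 (M=60.083): mol = 0.55007; Si = 0.55007, O = 1.10014.
ΣO = 2.19005; factor = 4/ΣO = 1.82644.
Fe apfu = 0.75372 × 1.82644 = 1.377.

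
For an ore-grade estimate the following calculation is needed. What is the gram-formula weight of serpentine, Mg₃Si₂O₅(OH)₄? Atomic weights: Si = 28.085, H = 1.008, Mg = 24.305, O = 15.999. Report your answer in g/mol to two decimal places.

The formula mass is the sum 3(24.305) + 2(28.085) + 9(15.999) + 4(1.008).

277.11 g/mol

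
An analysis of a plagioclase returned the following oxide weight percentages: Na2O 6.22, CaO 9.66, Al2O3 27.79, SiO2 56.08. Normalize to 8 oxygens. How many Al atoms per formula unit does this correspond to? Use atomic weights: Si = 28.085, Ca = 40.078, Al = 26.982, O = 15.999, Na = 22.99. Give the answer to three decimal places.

1.475 Al apfu

6.22 wt% Na2O ÷ 61.979 g/mol = 0.10036 mol, giving 0.20072 Na and 0.10036 O.
9.66 wt% CaO ÷ 56.077 g/mol = 0.17226 mol, giving 0.17226 Ca and 0.17226 O.
27.79 wt% Al2O3 ÷ 101.961 g/mol = 0.27256 mol, giving 0.54512 Al and 0.81768 O.
56.08 wt% SiO2 ÷ 60.083 g/mol = 0.93338 mol, giving 0.93338 Si and 1.86676 O.
Oxygen sums to 2.95706; scaling by 8/2.95706 = 2.70539 puts the formula on 8 O.
Al: 0.54512 × 2.70539 = 1.475 atoms per formula unit.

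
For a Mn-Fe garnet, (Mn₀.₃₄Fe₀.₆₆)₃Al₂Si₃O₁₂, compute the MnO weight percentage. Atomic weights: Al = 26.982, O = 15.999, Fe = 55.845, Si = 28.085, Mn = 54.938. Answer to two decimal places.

14.56 wt%

Formula mass = 496.817 g/mol.
1.02 Mn → 1.0200 mol MnO per formula unit; M(MnO) = 70.937, so MnO mass = 72.356 g.
72.356/496.817 × 100 = 14.56 wt%.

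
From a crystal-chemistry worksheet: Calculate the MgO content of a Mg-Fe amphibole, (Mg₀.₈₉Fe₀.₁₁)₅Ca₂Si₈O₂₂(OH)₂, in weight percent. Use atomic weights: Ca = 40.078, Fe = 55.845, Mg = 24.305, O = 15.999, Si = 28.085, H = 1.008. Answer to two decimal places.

21.62 wt%

Molar mass of (Mg₀.₈₉Fe₀.₁₁)₅Ca₂Si₈O₂₂(OH)₂ = 4.45·24.305 + 0.55·55.845 + 2·40.078 + 8·28.085 + 24·15.999 + 2·1.008 = 829.700 g/mol.
Each formula unit contains 4.45 Mg, equivalent to 4.45/1 = 4.4500 mol MgO.
M(MgO) = 1×24.305 + 1×15.999 = 40.304 g/mol.
Mass of MgO per formula unit = 4.4500 × 40.304 = 179.353 g.
MgO wt% = 179.353 / 829.700 × 100 = 21.62%.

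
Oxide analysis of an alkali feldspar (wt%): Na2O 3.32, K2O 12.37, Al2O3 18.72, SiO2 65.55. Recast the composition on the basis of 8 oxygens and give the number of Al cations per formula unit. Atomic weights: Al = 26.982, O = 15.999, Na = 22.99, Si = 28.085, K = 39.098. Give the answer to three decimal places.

Na2O: 3.32/61.979 = 0.05357 mol → 0.10714 mol Na, 0.05357 mol O.
K2O: 12.37/94.195 = 0.13132 mol → 0.26264 mol K, 0.13132 mol O.
Al2O3: 18.72/101.961 = 0.18360 mol → 0.36720 mol Al, 0.55080 mol O.
SiO2: 65.55/60.083 = 1.09099 mol → 1.09099 mol Si, 2.18198 mol O.
Total oxygen = 2.91767 mol. Normalization factor = 8/2.91767 = 2.74191.
Al per 8 O = 0.36720 × 2.74191 = 1.007.

1.007 Al apfu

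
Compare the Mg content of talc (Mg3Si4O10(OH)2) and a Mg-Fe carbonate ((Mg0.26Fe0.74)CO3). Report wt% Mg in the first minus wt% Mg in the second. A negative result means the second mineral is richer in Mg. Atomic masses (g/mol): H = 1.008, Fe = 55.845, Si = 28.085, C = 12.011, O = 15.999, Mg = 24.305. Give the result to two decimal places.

13.36 percentage points

Mg in Mg3Si4O10(OH)2: molar mass 379.259 g/mol; 3×24.305 = 72.915 g → 19.23 wt%.
Mg in (Mg0.26Fe0.74)CO3: molar mass 107.653 g/mol; 0.26×24.305 = 6.319 g → 5.87 wt%.
Difference = 19.23 − 5.87 = 13.36 percentage points.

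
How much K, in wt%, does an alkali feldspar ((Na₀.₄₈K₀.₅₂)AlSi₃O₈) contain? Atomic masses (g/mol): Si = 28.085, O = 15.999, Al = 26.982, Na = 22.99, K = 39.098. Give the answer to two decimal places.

M((Na₀.₄₈K₀.₅₂)AlSi₃O₈) = 270.595 g/mol.
K contributes 0.52 × 39.098 = 20.331 g per mole.
20.331/270.595 = 0.0751 → 7.51%.

7.51 wt%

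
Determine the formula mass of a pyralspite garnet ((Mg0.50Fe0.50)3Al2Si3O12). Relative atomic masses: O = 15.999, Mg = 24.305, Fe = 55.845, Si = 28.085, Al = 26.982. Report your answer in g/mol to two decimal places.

Mg: 1.50 × 24.305 = 36.4575
Fe: 1.50 × 55.845 = 83.7675
Al: 2 × 26.982 = 53.9640
Si: 3 × 28.085 = 84.2550
O: 12 × 15.999 = 191.9880
Summing the contributions gives the formula mass.

450.43 g/mol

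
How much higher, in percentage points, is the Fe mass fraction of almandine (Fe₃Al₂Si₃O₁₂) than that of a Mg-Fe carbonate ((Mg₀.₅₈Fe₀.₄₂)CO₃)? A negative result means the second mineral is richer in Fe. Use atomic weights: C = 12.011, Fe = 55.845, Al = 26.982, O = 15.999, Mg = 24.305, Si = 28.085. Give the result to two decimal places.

9.62 percentage points

First mineral: 167.535 g Fe in 497.742 g formula = 33.66 wt% Fe.
Second mineral: 23.455 g Fe in 97.560 g formula = 24.04 wt% Fe.
33.66% − 24.04% gives a difference of 9.62 percentage points.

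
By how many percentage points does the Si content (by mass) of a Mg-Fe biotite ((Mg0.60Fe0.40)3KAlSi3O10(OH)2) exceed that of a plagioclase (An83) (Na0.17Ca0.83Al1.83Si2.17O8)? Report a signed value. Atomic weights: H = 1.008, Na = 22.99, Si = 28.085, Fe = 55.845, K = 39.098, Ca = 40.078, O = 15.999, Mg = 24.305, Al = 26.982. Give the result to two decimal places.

-3.61 percentage points

First mineral: 84.255 g Si in 455.102 g formula = 18.51 wt% Si.
Second mineral: 60.944 g Si in 275.487 g formula = 22.12 wt% Si.
18.51% − 22.12% gives a difference of -3.61 percentage points.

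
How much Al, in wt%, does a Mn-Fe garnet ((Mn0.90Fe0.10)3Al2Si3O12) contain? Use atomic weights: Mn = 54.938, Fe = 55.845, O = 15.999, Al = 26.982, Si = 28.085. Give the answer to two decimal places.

10.90 wt%

M((Mn0.90Fe0.10)3Al2Si3O12) = 495.293 g/mol.
Al contributes 2 × 26.982 = 53.964 g per mole.
53.964/495.293 = 0.1090 → 10.90%.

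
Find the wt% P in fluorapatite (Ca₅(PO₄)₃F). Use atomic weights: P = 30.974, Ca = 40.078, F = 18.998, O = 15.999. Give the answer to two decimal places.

Molar mass of Ca₅(PO₄)₃F: 5×40.078 + 3×30.974 + 12×15.999 + 1×18.998 = 504.298 g/mol.
Mass of P per formula unit: 3 × 30.974 = 92.922 g.
Weight fraction P = 92.922 / 504.298 = 0.1843.

18.43 mass %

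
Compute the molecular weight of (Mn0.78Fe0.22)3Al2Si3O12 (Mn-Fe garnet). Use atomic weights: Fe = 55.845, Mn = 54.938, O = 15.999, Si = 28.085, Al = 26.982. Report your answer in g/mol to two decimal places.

Mn: 2.34 × 54.938 = 128.5549
Fe: 0.66 × 55.845 = 36.8577
Al: 2 × 26.982 = 53.9640
Si: 3 × 28.085 = 84.2550
O: 12 × 15.999 = 191.9880
Summing the contributions gives the formula mass.

495.62 g/mol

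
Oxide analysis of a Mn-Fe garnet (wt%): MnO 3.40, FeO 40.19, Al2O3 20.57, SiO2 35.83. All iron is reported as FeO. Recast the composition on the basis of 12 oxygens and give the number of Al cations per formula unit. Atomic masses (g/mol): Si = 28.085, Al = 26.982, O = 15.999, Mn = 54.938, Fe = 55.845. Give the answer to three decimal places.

2.013 Al apfu

3.40 wt% MnO ÷ 70.937 g/mol = 0.04793 mol, giving 0.04793 Mn and 0.04793 O.
40.19 wt% FeO ÷ 71.844 g/mol = 0.55941 mol, giving 0.55941 Fe and 0.55941 O.
20.57 wt% Al2O3 ÷ 101.961 g/mol = 0.20174 mol, giving 0.40348 Al and 0.60522 O.
35.83 wt% SiO2 ÷ 60.083 g/mol = 0.59634 mol, giving 0.59634 Si and 1.19268 O.
Oxygen sums to 2.40524; scaling by 12/2.40524 = 4.98911 puts the formula on 12 O.
Al: 0.40348 × 4.98911 = 2.013 atoms per formula unit.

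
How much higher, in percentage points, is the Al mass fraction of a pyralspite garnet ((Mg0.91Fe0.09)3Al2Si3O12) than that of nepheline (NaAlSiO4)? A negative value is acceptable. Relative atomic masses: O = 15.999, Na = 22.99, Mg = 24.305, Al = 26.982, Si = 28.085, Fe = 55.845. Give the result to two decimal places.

Al in (Mg0.91Fe0.09)3Al2Si3O12: molar mass 411.638 g/mol; 2×26.982 = 53.964 g → 13.11 wt%.
Al in NaAlSiO4: molar mass 142.053 g/mol; 1×26.982 = 26.982 g → 18.99 wt%.
Difference = 13.11 − 18.99 = -5.88 percentage points.

-5.88 percentage points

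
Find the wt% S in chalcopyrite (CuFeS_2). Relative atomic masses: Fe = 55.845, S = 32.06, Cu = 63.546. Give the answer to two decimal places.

Formula mass = 1×63.546 + 1×55.845 + 2×32.06 = 183.511 g/mol, of which 64.120 g is S.
So S makes up 64.120/183.511 = 0.3494 of the mass, i.e. 34.94%.

34.94 wt%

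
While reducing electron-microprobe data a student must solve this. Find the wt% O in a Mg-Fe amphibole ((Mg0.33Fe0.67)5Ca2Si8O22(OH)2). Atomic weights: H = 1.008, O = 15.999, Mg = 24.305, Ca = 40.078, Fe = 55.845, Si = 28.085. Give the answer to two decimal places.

41.83 mass %

Formula mass = 1.65×24.305 + 3.35×55.845 + 2×40.078 + 8×28.085 + 24×15.999 + 2×1.008 = 918.012 g/mol, of which 383.976 g is O.
So O makes up 383.976/918.012 = 0.4183 of the mass, i.e. 41.83%.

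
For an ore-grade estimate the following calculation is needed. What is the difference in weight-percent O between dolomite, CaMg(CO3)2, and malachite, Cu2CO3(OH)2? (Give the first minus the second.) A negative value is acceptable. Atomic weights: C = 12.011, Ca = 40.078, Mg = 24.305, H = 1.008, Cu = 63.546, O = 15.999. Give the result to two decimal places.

15.88 percentage points

First mineral: 95.994 g O in 184.399 g formula = 52.06 wt% O.
Second mineral: 79.995 g O in 221.114 g formula = 36.18 wt% O.
52.06% − 36.18% gives a difference of 15.88 percentage points.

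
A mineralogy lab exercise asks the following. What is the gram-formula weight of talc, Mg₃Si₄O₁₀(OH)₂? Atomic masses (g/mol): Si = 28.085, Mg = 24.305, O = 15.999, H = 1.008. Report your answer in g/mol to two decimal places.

379.26 g/mol

The formula mass is the sum 3·24.305 + 4·28.085 + 12·15.999 + 2·1.008.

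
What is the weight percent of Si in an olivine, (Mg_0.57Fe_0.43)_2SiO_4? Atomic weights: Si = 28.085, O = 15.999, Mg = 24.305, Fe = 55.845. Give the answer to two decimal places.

16.74 weight percent

M((Mg_0.57Fe_0.43)_2SiO_4) = 167.815 g/mol.
Si contributes 1 × 28.085 = 28.085 g per mole.
28.085/167.815 = 0.1674 → 16.74%.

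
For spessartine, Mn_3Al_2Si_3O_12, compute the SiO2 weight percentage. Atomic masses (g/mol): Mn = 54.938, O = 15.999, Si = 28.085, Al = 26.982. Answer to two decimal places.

36.41 wt%

Molar mass of Mn_3Al_2Si_3O_12 = 3×54.938 + 2×26.982 + 3×28.085 + 12×15.999 = 495.021 g/mol.
Each formula unit contains 3 Si, equivalent to 3/1 = 3.0000 mol SiO2.
M(SiO2) = 1×28.085 + 2×15.999 = 60.083 g/mol.
Mass of SiO2 per formula unit = 3.0000 × 60.083 = 180.249 g.
SiO2 wt% = 180.249 / 495.021 × 100 = 36.41%.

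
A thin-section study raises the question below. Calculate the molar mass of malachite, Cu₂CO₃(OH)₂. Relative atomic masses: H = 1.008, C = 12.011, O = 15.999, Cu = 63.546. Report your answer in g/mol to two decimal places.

221.11 g/mol

The formula mass is the sum 2×63.546 + 1×12.011 + 5×15.999 + 2×1.008.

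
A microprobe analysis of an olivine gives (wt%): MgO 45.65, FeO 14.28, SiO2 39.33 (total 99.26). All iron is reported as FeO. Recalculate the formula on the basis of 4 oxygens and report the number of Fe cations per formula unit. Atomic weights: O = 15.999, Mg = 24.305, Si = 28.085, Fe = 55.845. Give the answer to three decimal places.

45.65 wt% MgO ÷ 40.304 g/mol = 1.13264 mol, giving 1.13264 Mg and 1.13264 O.
14.28 wt% FeO ÷ 71.844 g/mol = 0.19876 mol, giving 0.19876 Fe and 0.19876 O.
39.33 wt% SiO2 ÷ 60.083 g/mol = 0.65459 mol, giving 0.65459 Si and 1.30918 O.
Oxygen sums to 2.64058; scaling by 4/2.64058 = 1.51482 puts the formula on 4 O.
Fe: 0.19876 × 1.51482 = 0.301 atoms per formula unit.

0.301 Fe apfu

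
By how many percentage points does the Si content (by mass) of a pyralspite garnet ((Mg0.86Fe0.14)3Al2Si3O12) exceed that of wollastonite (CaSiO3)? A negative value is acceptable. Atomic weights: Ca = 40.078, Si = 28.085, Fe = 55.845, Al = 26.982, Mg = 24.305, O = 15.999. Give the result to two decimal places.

Si in (Mg0.86Fe0.14)3Al2Si3O12: molar mass 416.369 g/mol; 3×28.085 = 84.255 g → 20.24 wt%.
Si in CaSiO3: molar mass 116.160 g/mol; 1×28.085 = 28.085 g → 24.18 wt%.
Difference = 20.24 − 24.18 = -3.94 percentage points.

-3.94 percentage points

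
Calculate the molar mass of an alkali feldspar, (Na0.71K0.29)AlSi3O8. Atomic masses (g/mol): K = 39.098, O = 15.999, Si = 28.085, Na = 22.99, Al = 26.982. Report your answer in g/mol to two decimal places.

266.89 g/mol

Na: 0.71 × 22.99 = 16.3229
K: 0.29 × 39.098 = 11.3384
Al: 1 × 26.982 = 26.9820
Si: 3 × 28.085 = 84.2550
O: 8 × 15.999 = 127.9920
Summing the contributions gives the formula mass.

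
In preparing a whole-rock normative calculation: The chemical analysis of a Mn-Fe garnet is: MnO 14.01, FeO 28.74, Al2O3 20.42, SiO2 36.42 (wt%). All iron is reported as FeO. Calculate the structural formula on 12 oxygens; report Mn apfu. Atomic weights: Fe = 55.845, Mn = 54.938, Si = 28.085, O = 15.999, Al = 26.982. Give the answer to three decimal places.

MnO: 14.01/70.937 = 0.19750 mol → 0.19750 mol Mn, 0.19750 mol O.
FeO: 28.74/71.844 = 0.40003 mol → 0.40003 mol Fe, 0.40003 mol O.
Al2O3: 20.42/101.961 = 0.20027 mol → 0.40054 mol Al, 0.60081 mol O.
SiO2: 36.42/60.083 = 0.60616 mol → 0.60616 mol Si, 1.21232 mol O.
Total oxygen = 2.41066 mol. Normalization factor = 12/2.41066 = 4.97789.
Mn per 12 O = 0.19750 × 4.97789 = 0.983.

0.983 Mn apfu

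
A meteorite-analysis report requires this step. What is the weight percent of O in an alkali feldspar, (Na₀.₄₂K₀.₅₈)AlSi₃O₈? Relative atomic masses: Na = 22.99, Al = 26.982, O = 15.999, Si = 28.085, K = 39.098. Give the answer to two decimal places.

47.13 wt%

Formula mass = 0.42*22.99 + 0.58*39.098 + 1*26.982 + 3*28.085 + 8*15.999 = 271.562 g/mol, of which 127.992 g is O.
So O makes up 127.992/271.562 = 0.4713 of the mass, i.e. 47.13%.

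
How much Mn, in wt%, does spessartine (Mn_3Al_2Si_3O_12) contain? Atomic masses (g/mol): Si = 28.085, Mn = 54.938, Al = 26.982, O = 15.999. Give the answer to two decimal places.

33.29 wt%

M(Mn_3Al_2Si_3O_12) = 495.021 g/mol.
Mn contributes 3 × 54.938 = 164.814 g per mole.
164.814/495.021 = 0.3329 → 33.29%.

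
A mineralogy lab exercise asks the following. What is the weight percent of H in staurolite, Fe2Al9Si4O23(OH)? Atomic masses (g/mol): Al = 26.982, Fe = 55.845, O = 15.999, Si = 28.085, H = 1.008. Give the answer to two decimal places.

0.12 mass %

M(Fe2Al9Si4O23(OH)) = 851.852 g/mol.
H contributes 1 × 1.008 = 1.008 g per mole.
1.008/851.852 = 0.0012 → 0.12%.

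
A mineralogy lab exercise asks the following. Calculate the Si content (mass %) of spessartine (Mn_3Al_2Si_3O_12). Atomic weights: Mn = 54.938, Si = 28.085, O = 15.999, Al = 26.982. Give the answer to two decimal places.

17.02 mass %

Molar mass of Mn_3Al_2Si_3O_12: 3*54.938 + 2*26.982 + 3*28.085 + 12*15.999 = 495.021 g/mol.
Mass of Si per formula unit: 3 × 28.085 = 84.255 g.
Weight fraction Si = 84.255 / 495.021 = 0.1702.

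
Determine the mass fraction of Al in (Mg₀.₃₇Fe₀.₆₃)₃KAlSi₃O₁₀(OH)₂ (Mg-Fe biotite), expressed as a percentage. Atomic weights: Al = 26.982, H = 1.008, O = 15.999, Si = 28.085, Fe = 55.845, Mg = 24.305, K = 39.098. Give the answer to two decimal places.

5.66 wt%

Molar mass of (Mg₀.₃₇Fe₀.₆₃)₃KAlSi₃O₁₀(OH)₂: 1.11*24.305 + 1.89*55.845 + 1*39.098 + 1*26.982 + 3*28.085 + 12*15.999 + 2*1.008 = 476.865 g/mol.
Mass of Al per formula unit: 1 × 26.982 = 26.982 g.
Weight fraction Al = 26.982 / 476.865 = 0.0566.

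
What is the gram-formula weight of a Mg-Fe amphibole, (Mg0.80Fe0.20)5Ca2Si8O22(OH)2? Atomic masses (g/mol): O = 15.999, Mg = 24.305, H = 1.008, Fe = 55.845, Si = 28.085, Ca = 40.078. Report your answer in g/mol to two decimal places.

Mg: 4 × 24.305 = 97.2200
Fe: 1 × 55.845 = 55.8450
Ca: 2 × 40.078 = 80.1560
Si: 8 × 28.085 = 224.6800
O: 24 × 15.999 = 383.9760
H: 2 × 1.008 = 2.0160
Summing the contributions gives the formula mass.

843.89 g/mol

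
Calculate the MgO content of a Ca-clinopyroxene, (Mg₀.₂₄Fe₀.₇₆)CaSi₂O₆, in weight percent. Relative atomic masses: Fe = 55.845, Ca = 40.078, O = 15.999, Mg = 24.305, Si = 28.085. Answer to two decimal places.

4.02 wt%

M((Mg₀.₂₄Fe₀.₇₆)CaSi₂O₆) = 240.517 g/mol; M(MgO) = 40.304 g/mol.
Moles MgO per formula unit = 0.24 Mg ÷ 1 = 0.2400.
MgO fraction = (0.2400 × 40.304) / 240.517 = 9.673/240.517 = 0.0402.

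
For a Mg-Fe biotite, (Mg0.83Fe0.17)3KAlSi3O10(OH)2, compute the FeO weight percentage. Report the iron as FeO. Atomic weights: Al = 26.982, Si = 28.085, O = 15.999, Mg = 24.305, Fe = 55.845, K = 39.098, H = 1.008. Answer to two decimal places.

M((Mg0.83Fe0.17)3KAlSi3O10(OH)2) = 433.339 g/mol; M(FeO) = 71.844 g/mol.
Moles FeO per formula unit = 0.51 Fe ÷ 1 = 0.5100.
FeO fraction = (0.5100 × 71.844) / 433.339 = 36.640/433.339 = 0.0846.

8.46 wt%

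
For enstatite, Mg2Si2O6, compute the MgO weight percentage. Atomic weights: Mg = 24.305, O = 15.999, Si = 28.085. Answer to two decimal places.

40.15 wt%

Molar mass of Mg2Si2O6 = 2×24.305 + 2×28.085 + 6×15.999 = 200.774 g/mol.
Each formula unit contains 2 Mg, equivalent to 2/1 = 2.0000 mol MgO.
M(MgO) = 1×24.305 + 1×15.999 = 40.304 g/mol.
Mass of MgO per formula unit = 2.0000 × 40.304 = 80.608 g.
MgO wt% = 80.608 / 200.774 × 100 = 40.15%.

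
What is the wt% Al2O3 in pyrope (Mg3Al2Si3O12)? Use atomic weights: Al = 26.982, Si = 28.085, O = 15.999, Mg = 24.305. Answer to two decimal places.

25.29 wt%

Formula mass = 403.122 g/mol.
2 Al → 1.0000 mol Al2O3 per formula unit; M(Al2O3) = 101.961, so Al2O3 mass = 101.961 g.
101.961/403.122 × 100 = 25.29 wt%.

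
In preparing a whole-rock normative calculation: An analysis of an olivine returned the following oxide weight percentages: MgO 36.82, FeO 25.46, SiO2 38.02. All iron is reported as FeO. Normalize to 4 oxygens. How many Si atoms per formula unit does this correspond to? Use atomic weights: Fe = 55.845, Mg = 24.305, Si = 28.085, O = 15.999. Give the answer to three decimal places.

36.82 wt% MgO ÷ 40.304 g/mol = 0.91356 mol, giving 0.91356 Mg and 0.91356 O.
25.46 wt% FeO ÷ 71.844 g/mol = 0.35438 mol, giving 0.35438 Fe and 0.35438 O.
38.02 wt% SiO2 ÷ 60.083 g/mol = 0.63279 mol, giving 0.63279 Si and 1.26558 O.
Oxygen sums to 2.53352; scaling by 4/2.53352 = 1.57883 puts the formula on 4 O.
Si: 0.63279 × 1.57883 = 0.999 atoms per formula unit.

0.999 Si apfu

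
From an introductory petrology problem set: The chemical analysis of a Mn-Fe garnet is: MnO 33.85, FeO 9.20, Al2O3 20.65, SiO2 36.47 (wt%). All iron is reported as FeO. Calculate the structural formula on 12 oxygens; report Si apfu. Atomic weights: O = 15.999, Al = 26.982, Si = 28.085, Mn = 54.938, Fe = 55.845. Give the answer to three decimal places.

3.001 Si apfu

33.85 wt% MnO ÷ 70.937 g/mol = 0.47718 mol, giving 0.47718 Mn and 0.47718 O.
9.20 wt% FeO ÷ 71.844 g/mol = 0.12806 mol, giving 0.12806 Fe and 0.12806 O.
20.65 wt% Al2O3 ÷ 101.961 g/mol = 0.20253 mol, giving 0.40506 Al and 0.60759 O.
36.47 wt% SiO2 ÷ 60.083 g/mol = 0.60699 mol, giving 0.60699 Si and 1.21398 O.
Oxygen sums to 2.42681; scaling by 12/2.42681 = 4.94476 puts the formula on 12 O.
Si: 0.60699 × 4.94476 = 3.001 atoms per formula unit.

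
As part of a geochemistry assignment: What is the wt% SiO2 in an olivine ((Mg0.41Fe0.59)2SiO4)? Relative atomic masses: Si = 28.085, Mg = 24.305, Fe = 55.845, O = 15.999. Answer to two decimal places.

33.77 wt%

Formula mass = 177.908 g/mol.
1 Si → 1.0000 mol SiO2 per formula unit; M(SiO2) = 60.083, so SiO2 mass = 60.083 g.
60.083/177.908 × 100 = 33.77 wt%.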